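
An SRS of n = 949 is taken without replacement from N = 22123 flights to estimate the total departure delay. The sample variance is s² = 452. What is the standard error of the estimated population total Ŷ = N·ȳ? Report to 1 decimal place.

Var(Ŷ) = N²·Var(ȳ) = N²·(1 − n/N)·s²/n.
f = 949/22123 = 0.04289653; Var(ȳ) = 0.95710347·452/949 = 0.45585961.
Var(Ŷ) = 22123² · 0.45585961 = 2.2311006 × 10^8.
SE(Ŷ) = √(2.2311006 × 10^8) = 14936.9.

14936.9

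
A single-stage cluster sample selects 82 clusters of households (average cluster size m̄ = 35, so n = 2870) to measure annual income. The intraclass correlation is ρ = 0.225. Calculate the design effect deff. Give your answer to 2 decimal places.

8.65

deff = 1 + (35 − 1)·0.225 = 1 + 7.65 = 8.65.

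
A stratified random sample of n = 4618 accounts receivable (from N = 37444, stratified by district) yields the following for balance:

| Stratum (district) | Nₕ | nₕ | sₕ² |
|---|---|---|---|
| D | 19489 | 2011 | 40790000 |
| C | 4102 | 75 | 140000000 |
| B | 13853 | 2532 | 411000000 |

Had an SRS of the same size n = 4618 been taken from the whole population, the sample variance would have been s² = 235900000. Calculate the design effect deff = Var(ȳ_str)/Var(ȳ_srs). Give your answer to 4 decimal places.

1.0066

Var(ȳ_str) = Σ Wₕ²(1−fₕ)sₕ²/nₕ with Wₕ = Nₕ/37444:
  D: (19489/37444)²·(1−2011/19489)·40790000/2011 = 4927.861
  C: (4102/37444)²·(1−75/4102)·140000000/75 = 21992.752
  B: (13853/37444)²·(1−2532/13853)·411000000/2532 = 18156.924
  → Var(ȳ_str) = 45077.537.
Var(ȳ_srs) = (1 − 4618/37444)·235900000/4618 = 44782.645.
deff = 45077.537 / 44782.645 = 1.0066.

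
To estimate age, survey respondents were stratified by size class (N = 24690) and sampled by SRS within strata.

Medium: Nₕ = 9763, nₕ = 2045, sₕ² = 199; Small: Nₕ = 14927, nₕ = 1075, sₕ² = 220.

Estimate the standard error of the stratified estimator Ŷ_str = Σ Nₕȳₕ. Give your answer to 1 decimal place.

7046.1

Var(Ŷ_str) = Σₕ Nₕ²(1 − fₕ)sₕ²/nₕ.
Medium: 9763²·(1 − 2045/9763)·199/2045 = 7.3324283 × 10^6.
Small: 14927²·(1 − 1075/14927)·220/1075 = 4.2315476 × 10^7.
Sum = 4.9647904 × 10^7.
SE = √(4.9647904 × 10^7) = 7046.1.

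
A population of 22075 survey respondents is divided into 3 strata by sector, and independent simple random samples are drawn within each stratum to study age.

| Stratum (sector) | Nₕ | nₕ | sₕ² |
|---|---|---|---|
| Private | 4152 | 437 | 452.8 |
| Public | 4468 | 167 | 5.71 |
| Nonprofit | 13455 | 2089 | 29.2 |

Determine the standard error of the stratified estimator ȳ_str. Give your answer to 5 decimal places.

0.19630

Var(ȳ_str) = Σₕ Wₕ²(1 − fₕ)sₕ²/nₕ with Wₕ = Nₕ/N, N = 22075.
Private: Wₕ = 0.18808607; term = 0.18808607²·(1 − 0.10525048)·452.8/437 = 0.032797423.
Public: Wₕ = 0.20240091; term = 0.20240091²·(1 − 0.03737690)·5.71/167 = 0.0013483443.
Nonprofit: Wₕ = 0.60951302; term = 0.60951302²·(1 − 0.15525827)·29.2/2089 = 0.0043866637.
Sum = 0.038532431.
SE = √(0.038532431) = 0.19630.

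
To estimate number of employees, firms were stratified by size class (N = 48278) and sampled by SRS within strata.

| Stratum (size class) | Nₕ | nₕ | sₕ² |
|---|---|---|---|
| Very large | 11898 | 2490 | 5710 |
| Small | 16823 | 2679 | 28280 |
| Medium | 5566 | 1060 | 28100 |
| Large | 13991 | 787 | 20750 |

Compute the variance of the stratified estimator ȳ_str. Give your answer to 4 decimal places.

Var(ȳ_str) = Σₕ Wₕ²(1 − fₕ)sₕ²/nₕ with Wₕ = Nₕ/N, N = 48278.
Very large: Wₕ = 0.24644766; term = 0.24644766²·(1 − 0.20927887)·5710/2490 = 0.11013098.
Small: Wₕ = 0.34846100; term = 0.34846100²·(1 − 0.15924627)·28280/2679 = 1.0776652.
Medium: Wₕ = 0.11529061; term = 0.11529061²·(1 − 0.19044197)·28100/1060 = 0.285257.
Large: Wₕ = 0.28980074; term = 0.28980074²·(1 − 0.05625045)·20750/787 = 2.0897729.
Sum = 3.5628261.

3.5628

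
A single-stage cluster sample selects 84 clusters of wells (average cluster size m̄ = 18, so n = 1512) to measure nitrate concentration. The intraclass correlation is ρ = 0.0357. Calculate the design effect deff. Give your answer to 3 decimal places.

1.607

deff = 1 + (18 − 1)·0.0357 = 1 + 0.6069 = 1.6069.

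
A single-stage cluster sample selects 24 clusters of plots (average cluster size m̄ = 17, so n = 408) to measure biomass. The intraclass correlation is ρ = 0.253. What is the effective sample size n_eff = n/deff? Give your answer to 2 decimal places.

deff = 1 + (17 − 1)·0.253 = 1 + 4.048 = 5.048.
n_eff = 408 / 5.048 = 80.82.

80.82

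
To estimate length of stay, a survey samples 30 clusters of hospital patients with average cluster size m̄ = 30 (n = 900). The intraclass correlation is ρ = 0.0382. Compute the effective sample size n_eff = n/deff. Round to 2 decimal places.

426.99

deff = 1 + (30 − 1)·0.0382 = 1 + 1.1078 = 2.1078.
n_eff = 900 / 2.1078 = 426.99.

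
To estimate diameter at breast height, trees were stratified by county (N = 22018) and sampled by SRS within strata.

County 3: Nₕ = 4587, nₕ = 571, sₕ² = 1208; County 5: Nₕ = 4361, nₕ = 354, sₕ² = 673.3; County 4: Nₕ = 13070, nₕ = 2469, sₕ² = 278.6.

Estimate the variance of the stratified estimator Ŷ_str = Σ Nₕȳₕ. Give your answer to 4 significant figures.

8.784 × 10^7

Var(Ŷ_str) = Σₕ Nₕ²(1 − fₕ)sₕ²/nₕ.
County 3: 4587²·(1 − 571/4587)·1208/571 = 3.8972052 × 10^7.
County 5: 4361²·(1 − 354/4361)·673.3/354 = 3.3236155 × 10^7.
County 4: 13070²·(1 − 2469/13070)·278.6/2469 = 1.5634444 × 10^7.
Sum = 8.7842651 × 10^7.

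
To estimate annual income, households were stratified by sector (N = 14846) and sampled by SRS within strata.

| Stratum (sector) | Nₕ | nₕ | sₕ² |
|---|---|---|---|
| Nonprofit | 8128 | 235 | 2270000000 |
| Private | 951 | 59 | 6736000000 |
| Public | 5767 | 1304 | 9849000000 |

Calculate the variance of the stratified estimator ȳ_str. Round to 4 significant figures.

4.133 × 10^6

Var(ȳ_str) = Σₕ Wₕ²(1 − fₕ)sₕ²/nₕ with Wₕ = Nₕ/N, N = 14846.
Nonprofit: Wₕ = 0.54748754; term = 0.54748754²·(1 − 0.02891240)·2270000000/235 = 2.8116735 × 10^6.
Private: Wₕ = 0.06405766; term = 0.06405766²·(1 − 0.06203996)·6736000000/59 = 439416.67.
Public: Wₕ = 0.38845480; term = 0.38845480²·(1 − 0.22611410)·9849000000/1304 = 882007.89.
Sum = 4.1330981 × 10^6.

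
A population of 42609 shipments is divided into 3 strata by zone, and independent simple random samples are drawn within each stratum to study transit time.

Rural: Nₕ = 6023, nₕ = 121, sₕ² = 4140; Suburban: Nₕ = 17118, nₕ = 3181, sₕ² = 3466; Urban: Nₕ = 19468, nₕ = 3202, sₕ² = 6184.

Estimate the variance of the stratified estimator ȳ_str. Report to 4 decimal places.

1.1500

Var(ȳ_str) = Σₕ Wₕ²(1 − fₕ)sₕ²/nₕ with Wₕ = Nₕ/N, N = 42609.
Rural: Wₕ = 0.14135511; term = 0.14135511²·(1 − 0.02008966)·4140/121 = 0.66992218.
Suburban: Wₕ = 0.40174611; term = 0.40174611²·(1 − 0.18582778)·3466/3181 = 0.14318072.
Urban: Wₕ = 0.45689878; term = 0.45689878²·(1 − 0.16447504)·6184/3202 = 0.33685855.
Sum = 1.1499615.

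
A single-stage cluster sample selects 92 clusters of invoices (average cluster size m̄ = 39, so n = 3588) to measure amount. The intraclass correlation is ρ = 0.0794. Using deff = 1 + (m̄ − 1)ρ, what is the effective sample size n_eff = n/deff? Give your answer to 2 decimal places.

deff = 1 + (39 − 1)·0.0794 = 1 + 3.0172 = 4.0172.
n_eff = 3588 / 4.0172 = 893.16.

893.16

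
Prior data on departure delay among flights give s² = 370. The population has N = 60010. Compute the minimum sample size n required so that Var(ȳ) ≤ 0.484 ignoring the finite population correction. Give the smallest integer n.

765

Without fpc, n₀ = s²/D = 370/0.484 = 764.4628.
Rounding up, n = 765.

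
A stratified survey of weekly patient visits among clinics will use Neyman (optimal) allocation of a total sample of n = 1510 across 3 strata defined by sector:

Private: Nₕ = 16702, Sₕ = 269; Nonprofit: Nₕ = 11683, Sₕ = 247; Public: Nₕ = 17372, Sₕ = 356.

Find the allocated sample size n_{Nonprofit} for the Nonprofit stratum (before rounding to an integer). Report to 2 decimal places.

Neyman allocation: nₕ = n·NₕSₕ / Σⱼ NⱼSⱼ.
Σ NⱼSⱼ = 16702·269 + 11683·247 + 17372·356 = 1.3562971 × 10^7.
n_{Nonprofit} = 1510·11683·247 / (1.3562971 × 10^7) = 321.27.

321.27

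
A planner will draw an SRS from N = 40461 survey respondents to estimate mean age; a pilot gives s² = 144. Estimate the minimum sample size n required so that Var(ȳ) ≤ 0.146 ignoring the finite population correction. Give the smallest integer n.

987

Without fpc, n₀ = s²/D = 144/0.146 = 986.3014.
Rounding up, n = 987.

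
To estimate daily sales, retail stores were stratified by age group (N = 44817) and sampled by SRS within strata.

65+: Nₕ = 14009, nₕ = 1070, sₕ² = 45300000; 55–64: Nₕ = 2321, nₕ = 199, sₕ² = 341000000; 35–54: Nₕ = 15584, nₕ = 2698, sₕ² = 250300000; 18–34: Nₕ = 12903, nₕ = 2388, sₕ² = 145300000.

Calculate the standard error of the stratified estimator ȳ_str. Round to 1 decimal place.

Var(ȳ_str) = Σₕ Wₕ²(1 − fₕ)sₕ²/nₕ with Wₕ = Nₕ/N, N = 44817.
65+: Wₕ = 0.31258228; term = 0.31258228²·(1 − 0.07637947)·45300000/1070 = 3820.6452.
55–64: Wₕ = 0.05178838; term = 0.05178838²·(1 − 0.08573891)·341000000/199 = 4201.8085.
35–54: Wₕ = 0.34772519; term = 0.34772519²·(1 − 0.17312628)·250300000/2698 = 9275.3521.
18–34: Wₕ = 0.28790414; term = 0.28790414²·(1 − 0.18507324)·145300000/2388 = 4110.0367.
Sum = 21407.843.
SE = √(21407.843) = 146.3.

146.3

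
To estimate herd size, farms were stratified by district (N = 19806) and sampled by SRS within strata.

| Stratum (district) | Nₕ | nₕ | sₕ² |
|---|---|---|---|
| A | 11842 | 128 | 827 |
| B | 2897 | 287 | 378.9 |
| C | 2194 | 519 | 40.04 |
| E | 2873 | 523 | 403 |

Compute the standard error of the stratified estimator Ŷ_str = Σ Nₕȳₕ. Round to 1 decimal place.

Var(Ŷ_str) = Σₕ Nₕ²(1 − fₕ)sₕ²/nₕ.
A: 11842²·(1 − 128/11842)·827/128 = 8.9624308 × 10^8.
B: 2897²·(1 − 287/2897)·378.9/287 = 9.9823251 × 10^6.
C: 2194²·(1 − 519/2194)·40.04/519 = 283516.37.
E: 2873²·(1 − 523/2873)·403/523 = 5.2024372 × 10^6.
Sum = 9.1171136 × 10^8.
SE = √(9.1171136 × 10^8) = 30194.6.

30194.6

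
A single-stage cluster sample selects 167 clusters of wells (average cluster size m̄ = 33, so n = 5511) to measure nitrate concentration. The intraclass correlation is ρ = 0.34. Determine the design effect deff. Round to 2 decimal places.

deff = 1 + (33 − 1)·0.34 = 1 + 10.88 = 11.88.

11.88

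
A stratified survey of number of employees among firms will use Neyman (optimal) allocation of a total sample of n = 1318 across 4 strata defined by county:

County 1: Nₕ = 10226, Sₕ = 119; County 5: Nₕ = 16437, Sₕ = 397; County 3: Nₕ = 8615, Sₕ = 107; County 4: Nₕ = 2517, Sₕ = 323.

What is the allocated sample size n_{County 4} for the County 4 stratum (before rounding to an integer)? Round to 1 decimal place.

113.1

Neyman allocation: nₕ = n·NₕSₕ / Σⱼ NⱼSⱼ.
Σ NⱼSⱼ = 10226·119 + 16437·397 + 8615·107 + 2517·323 = 9.477179 × 10^6.
n_{County 4} = 1318·2517·323 / (9.477179 × 10^6) = 113.1.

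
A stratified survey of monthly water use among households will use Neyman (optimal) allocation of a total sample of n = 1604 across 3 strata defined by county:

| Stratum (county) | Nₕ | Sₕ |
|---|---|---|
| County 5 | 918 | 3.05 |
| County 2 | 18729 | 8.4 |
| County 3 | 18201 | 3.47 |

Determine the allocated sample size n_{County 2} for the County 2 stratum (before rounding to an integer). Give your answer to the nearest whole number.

1130

Neyman allocation: nₕ = n·NₕSₕ / Σⱼ NⱼSⱼ.
Σ NⱼSⱼ = 918·3.05 + 18729·8.4 + 18201·3.47 = 223280.97.
n_{County 2} = 1604·18729·8.4 / 223280.97 = 1130.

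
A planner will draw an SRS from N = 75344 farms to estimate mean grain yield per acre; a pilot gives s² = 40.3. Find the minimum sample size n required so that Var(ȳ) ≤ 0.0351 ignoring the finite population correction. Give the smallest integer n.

1149

Without fpc, n₀ = s²/D = 40.3/0.0351 = 1148.1481.
Rounding up, n = 1149.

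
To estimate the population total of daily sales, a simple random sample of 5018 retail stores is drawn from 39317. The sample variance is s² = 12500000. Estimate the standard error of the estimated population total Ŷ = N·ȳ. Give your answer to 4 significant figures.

Var(Ŷ) = N²·Var(ȳ) = N²·(1 − n/N)·s²/n.
f = 5018/39317 = 0.12762927; Var(ȳ) = 0.87237073·12500000/5018 = 2173.1037.
Var(Ŷ) = 39317² · 2173.1037 = 3.3592413 × 10^12.
SE(Ŷ) = √(3.3592413 × 10^12) = 1.833 × 10^6.

1.833 × 10^6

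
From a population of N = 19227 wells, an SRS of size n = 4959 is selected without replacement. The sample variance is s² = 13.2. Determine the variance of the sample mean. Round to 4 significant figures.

Under SRS without replacement, Var(ȳ) = (1 − f)·s²/n with f = n/N = 4959/19227 = 0.25791855.
Var(ȳ) = (1 − 0.25791855)·13.2/4959 = 0.74208145·0.002661827 = 0.0019752924.

0.001975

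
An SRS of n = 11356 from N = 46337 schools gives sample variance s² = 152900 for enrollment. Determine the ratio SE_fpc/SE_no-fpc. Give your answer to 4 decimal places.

0.8689

f = n/N = 11356/46337 = 0.24507413.
SE_no-fpc = √(s²/n) = 3.6693662; SE_fpc = √((1−f)s²/n) = 3.1881827.
Ratio = √(1−f) = 0.86886470.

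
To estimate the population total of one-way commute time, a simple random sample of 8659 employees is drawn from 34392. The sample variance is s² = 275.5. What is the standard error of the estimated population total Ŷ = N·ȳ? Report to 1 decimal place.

Var(Ŷ) = N²·Var(ȳ) = N²·(1 − n/N)·s²/n.
f = 8659/34392 = 0.25177367; Var(ȳ) = 0.74822633·275.5/8659 = 0.023806023.
Var(Ŷ) = 34392² · 0.023806023 = 2.8157994 × 10^7.
SE(Ŷ) = √(2.8157994 × 10^7) = 5306.4.

5306.4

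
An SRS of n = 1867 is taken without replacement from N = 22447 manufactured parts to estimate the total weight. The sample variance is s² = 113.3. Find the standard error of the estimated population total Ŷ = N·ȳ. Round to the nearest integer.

5295

Var(Ŷ) = N²·Var(ȳ) = N²·(1 − n/N)·s²/n.
f = 1867/22447 = 0.08317370; Var(ȳ) = 0.91682630·113.3/1867 = 0.055638147.
Var(Ŷ) = 22447² · 0.055638147 = 2.8034271 × 10^7.
SE(Ŷ) = √(2.8034271 × 10^7) = 5295.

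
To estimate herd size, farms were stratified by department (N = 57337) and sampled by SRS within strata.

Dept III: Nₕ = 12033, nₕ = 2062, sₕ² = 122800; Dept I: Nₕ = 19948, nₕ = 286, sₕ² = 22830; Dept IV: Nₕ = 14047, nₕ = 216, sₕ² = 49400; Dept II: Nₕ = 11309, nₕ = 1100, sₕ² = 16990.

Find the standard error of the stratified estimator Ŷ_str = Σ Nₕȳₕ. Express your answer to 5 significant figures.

Var(Ŷ_str) = Σₕ Nₕ²(1 − fₕ)sₕ²/nₕ.
Dept III: 12033²·(1 − 2062/12033)·122800/2062 = 7.1453308 × 10^9.
Dept I: 19948²·(1 − 286/19948)·22830/286 = 3.1308837 × 10^10.
Dept IV: 14047²·(1 − 216/14047)·49400/216 = 4.4433483 × 10^10.
Dept II: 11309²·(1 − 1100/11309)·16990/1100 = 1.783233 × 10^9.
Sum = 8.4670884 × 10^10.
SE = √(8.4670884 × 10^10) = 290980.

290980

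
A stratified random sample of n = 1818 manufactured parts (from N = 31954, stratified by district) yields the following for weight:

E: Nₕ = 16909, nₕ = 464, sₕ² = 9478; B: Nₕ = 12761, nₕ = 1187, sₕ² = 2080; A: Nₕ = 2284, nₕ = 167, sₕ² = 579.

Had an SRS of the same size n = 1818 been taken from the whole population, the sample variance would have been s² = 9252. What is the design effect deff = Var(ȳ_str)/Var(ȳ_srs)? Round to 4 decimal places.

Var(ȳ_str) = Σ Wₕ²(1−fₕ)sₕ²/nₕ with Wₕ = Nₕ/31954:
  E: (16909/31954)²·(1−464/16909)·9478/464 = 5.5628848
  B: (12761/31954)²·(1−1187/12761)·2080/1187 = 0.2534722
  A: (2284/31954)²·(1−167/2284)·579/167 = 0.016418315
  → Var(ȳ_str) = 5.8327753.
Var(ȳ_srs) = (1 − 1818/31954)·9252/1818 = 4.7995677.
deff = 5.8327753 / 4.7995677 = 1.2153.

1.2153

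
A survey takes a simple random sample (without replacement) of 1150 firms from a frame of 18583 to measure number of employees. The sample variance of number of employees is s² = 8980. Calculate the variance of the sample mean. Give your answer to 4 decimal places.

Under SRS without replacement, Var(ȳ) = (1 − f)·s²/n with f = n/N = 1150/18583 = 0.06188452.
Var(ȳ) = (1 − 0.06188452)·8980/1150 = 0.93811548·7.8086957 = 7.3254583.

7.3255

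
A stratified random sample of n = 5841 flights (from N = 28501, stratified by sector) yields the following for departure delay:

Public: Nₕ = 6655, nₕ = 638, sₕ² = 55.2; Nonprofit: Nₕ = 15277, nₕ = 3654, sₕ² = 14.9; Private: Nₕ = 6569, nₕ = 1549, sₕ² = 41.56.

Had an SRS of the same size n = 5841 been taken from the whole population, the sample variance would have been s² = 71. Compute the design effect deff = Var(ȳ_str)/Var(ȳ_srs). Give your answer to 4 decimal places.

0.6463

Var(ȳ_str) = Σ Wₕ²(1−fₕ)sₕ²/nₕ with Wₕ = Nₕ/28501:
  Public: (6655/28501)²·(1−638/6655)·55.2/638 = 0.0042650711
  Nonprofit: (15277/28501)²·(1−3654/15277)·14.9/3654 = 8.9136145 × 10^-4
  Private: (6569/28501)²·(1−1549/6569)·41.56/1549 = 0.0010891982
  → Var(ȳ_str) = 0.0062456308.
Var(ȳ_srs) = (1 − 5841/28501)·71/5841 = 0.0096643122.
deff = 0.0062456308 / 0.0096643122 = 0.6463.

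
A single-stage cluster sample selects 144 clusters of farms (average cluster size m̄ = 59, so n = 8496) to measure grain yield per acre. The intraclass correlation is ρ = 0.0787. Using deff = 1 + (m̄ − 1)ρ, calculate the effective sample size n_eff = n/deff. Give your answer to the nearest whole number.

deff = 1 + (59 − 1)·0.0787 = 1 + 4.5646 = 5.5646.
n_eff = 8496 / 5.5646 = 1527.

1527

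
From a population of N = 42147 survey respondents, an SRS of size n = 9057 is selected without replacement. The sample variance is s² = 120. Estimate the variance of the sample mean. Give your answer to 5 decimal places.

0.01040

Under SRS without replacement, Var(ȳ) = (1 − f)·s²/n with f = n/N = 9057/42147 = 0.21489074.
Var(ȳ) = (1 − 0.21489074)·120/9057 = 0.78510926·0.01324942 = 0.010402243.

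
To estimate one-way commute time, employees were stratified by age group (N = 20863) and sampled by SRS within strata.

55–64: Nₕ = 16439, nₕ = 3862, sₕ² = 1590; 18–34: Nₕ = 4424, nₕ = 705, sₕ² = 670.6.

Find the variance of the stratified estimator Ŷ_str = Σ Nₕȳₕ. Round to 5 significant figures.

1.0077 × 10^8

Var(Ŷ_str) = Σₕ Nₕ²(1 − fₕ)sₕ²/nₕ.
55–64: 16439²·(1 − 3862/16439)·1590/3862 = 8.5121116 × 10^7.
18–34: 4424²·(1 − 705/4424)·670.6/705 = 1.565005 × 10^7.
Sum = 1.0077117 × 10^8.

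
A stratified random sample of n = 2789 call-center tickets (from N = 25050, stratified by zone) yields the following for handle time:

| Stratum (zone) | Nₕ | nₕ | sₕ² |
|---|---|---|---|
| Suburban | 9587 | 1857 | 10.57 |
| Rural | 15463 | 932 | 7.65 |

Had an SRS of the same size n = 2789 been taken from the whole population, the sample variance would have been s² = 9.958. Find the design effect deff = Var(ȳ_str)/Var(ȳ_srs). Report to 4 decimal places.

Var(ȳ_str) = Σ Wₕ²(1−fₕ)sₕ²/nₕ with Wₕ = Nₕ/25050:
  Suburban: (9587/25050)²·(1−1857/9587)·10.57/1857 = 6.7221755 × 10^-4
  Rural: (15463/25050)²·(1−932/15463)·7.65/932 = 0.0029391336
  → Var(ȳ_str) = 0.0036113512.
Var(ȳ_srs) = (1 − 2789/25050)·9.958/2789 = 0.0031729304.
deff = 0.0036113512 / 0.0031729304 = 1.1382.

1.1382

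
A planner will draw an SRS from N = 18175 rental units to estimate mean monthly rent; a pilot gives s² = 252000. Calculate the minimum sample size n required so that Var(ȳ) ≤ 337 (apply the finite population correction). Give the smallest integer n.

Without fpc, n₀ = s²/D = 252000/337 = 747.7745.
With fpc, (1 − n/N)·s²/n ≤ D requires n ≥ n₀/(1 + n₀/N) = 747.7745/(1 + 747.7745/18175) = 718.2246.
Rounding up, n = 719.

719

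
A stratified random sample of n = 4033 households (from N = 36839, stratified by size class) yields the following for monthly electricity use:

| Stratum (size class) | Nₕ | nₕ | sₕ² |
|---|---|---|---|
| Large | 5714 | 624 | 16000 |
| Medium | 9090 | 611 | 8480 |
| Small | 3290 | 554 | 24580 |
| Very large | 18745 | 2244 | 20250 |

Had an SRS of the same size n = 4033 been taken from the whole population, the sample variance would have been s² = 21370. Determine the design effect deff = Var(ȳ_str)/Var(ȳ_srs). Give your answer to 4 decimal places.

Var(ȳ_str) = Σ Wₕ²(1−fₕ)sₕ²/nₕ with Wₕ = Nₕ/36839:
  Large: (5714/36839)²·(1−624/5714)·16000/624 = 0.54951272
  Medium: (9090/36839)²·(1−611/9090)·8480/611 = 0.78822008
  Small: (3290/36839)²·(1−554/3290)·24580/554 = 0.29428521
  Very large: (18745/36839)²·(1−2244/18745)·20250/2244 = 2.0567534
  → Var(ȳ_str) = 3.6887714.
Var(ȳ_srs) = (1 − 4033/36839)·21370/4033 = 4.7186933.
deff = 3.6887714 / 4.7186933 = 0.7817.

0.7817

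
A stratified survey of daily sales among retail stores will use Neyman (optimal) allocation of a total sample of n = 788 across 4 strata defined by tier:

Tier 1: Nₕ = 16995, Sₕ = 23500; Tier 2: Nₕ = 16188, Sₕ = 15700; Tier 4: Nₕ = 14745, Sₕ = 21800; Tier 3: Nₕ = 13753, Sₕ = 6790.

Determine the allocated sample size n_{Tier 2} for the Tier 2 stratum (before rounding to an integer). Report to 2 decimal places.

187.46

Neyman allocation: nₕ = n·NₕSₕ / Σⱼ NⱼSⱼ.
Σ NⱼSⱼ = 16995·23500 + 16188·15700 + 14745·21800 + 13753·6790 = 1.068358 × 10^9.
n_{Tier 2} = 788·16188·15700 / (1.068358 × 10^9) = 187.46.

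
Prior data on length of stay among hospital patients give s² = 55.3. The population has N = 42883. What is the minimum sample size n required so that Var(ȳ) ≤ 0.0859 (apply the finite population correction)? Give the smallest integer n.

635

Without fpc, n₀ = s²/D = 55.3/0.0859 = 643.7718.
With fpc, (1 − n/N)·s²/n ≤ D requires n ≥ n₀/(1 + n₀/N) = 643.7718/(1 + 643.7718/42883) = 634.2503.
Rounding up, n = 635.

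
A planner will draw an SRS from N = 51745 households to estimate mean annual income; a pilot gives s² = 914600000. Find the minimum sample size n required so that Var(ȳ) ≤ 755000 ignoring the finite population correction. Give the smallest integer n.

1212

Without fpc, n₀ = s²/D = 914600000/755000 = 1211.3907.
Rounding up, n = 1212.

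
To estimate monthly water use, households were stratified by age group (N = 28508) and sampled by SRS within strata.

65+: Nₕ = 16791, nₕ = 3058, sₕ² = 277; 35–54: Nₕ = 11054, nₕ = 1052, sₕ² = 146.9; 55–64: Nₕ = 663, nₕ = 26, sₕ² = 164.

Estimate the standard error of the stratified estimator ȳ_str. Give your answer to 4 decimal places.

0.2190

Var(ȳ_str) = Σₕ Wₕ²(1 − fₕ)sₕ²/nₕ with Wₕ = Nₕ/N, N = 28508.
65+: Wₕ = 0.58899256; term = 0.58899256²·(1 − 0.18212137)·277/3058 = 0.025701044.
35–54: Wₕ = 0.38775081; term = 0.38775081²·(1 − 0.09516917)·146.9/1052 = 0.018996731.
55–64: Wₕ = 0.02325663; term = 0.02325663²·(1 − 0.03921569)·164/26 = 0.0032778567.
Sum = 0.047975632.
SE = √(0.047975632) = 0.2190.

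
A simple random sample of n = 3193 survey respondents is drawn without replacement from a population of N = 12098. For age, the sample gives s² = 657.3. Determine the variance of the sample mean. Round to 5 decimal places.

0.15153

Under SRS without replacement, Var(ȳ) = (1 − f)·s²/n with f = n/N = 3193/12098 = 0.26392792.
Var(ȳ) = (1 − 0.26392792)·657.3/3193 = 0.73607208·0.20585656 = 0.15152527.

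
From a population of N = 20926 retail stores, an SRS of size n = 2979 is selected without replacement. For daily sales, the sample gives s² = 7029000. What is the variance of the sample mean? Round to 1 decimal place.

2023.6

Under SRS without replacement, Var(ȳ) = (1 − f)·s²/n with f = n/N = 2979/20926 = 0.14235879.
Var(ȳ) = (1 − 0.14235879)·7029000/2979 = 0.85764121·2359.5166 = 2023.6187.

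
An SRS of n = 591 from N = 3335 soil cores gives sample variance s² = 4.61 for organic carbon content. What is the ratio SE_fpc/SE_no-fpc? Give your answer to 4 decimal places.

0.9071

f = n/N = 591/3335 = 0.17721139.
SE_no-fpc = √(s²/n) = 0.088319525; SE_fpc = √((1−f)s²/n) = 0.080112606.
Ratio = √(1−f) = 0.90707696.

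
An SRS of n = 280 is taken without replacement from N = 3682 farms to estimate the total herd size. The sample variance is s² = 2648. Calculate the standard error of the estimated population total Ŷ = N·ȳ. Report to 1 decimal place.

Var(Ŷ) = N²·Var(ȳ) = N²·(1 − n/N)·s²/n.
f = 280/3682 = 0.07604563; Var(ȳ) = 0.92395437·2648/280 = 8.7379685.
Var(Ŷ) = 3682² · 8.7379685 = 1.1846172 × 10^8.
SE(Ŷ) = √(1.1846172 × 10^8) = 10884.0.

10884.0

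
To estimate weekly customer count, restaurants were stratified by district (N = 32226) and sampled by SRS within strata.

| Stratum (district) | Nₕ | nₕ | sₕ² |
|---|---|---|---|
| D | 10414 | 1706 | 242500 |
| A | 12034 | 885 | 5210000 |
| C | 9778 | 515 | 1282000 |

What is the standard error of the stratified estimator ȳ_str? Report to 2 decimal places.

Var(ȳ_str) = Σₕ Wₕ²(1 − fₕ)sₕ²/nₕ with Wₕ = Nₕ/N, N = 32226.
D: Wₕ = 0.32315522; term = 0.32315522²·(1 − 0.16381794)·242500/1706 = 12.412404.
A: Wₕ = 0.37342518; term = 0.37342518²·(1 − 0.07354163)·5210000/885 = 760.54965.
C: Wₕ = 0.30341960; term = 0.30341960²·(1 − 0.05266926)·1282000/515 = 217.10493.
Sum = 990.06698.
SE = √(990.06698) = 31.47.

31.47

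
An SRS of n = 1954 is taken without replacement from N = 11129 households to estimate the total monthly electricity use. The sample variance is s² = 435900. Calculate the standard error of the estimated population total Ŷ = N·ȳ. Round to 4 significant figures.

150900

Var(Ŷ) = N²·Var(ȳ) = N²·(1 − n/N)·s²/n.
f = 1954/11129 = 0.17557732; Var(ȳ) = 0.82442268·435900/1954 = 183.91292.
Var(Ŷ) = 11129² · 183.91292 = 2.2778469 × 10^10.
SE(Ŷ) = √(2.2778469 × 10^10) = 150900.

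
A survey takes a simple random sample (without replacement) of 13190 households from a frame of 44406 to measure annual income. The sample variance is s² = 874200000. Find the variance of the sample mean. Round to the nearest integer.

Under SRS without replacement, Var(ȳ) = (1 − f)·s²/n with f = n/N = 13190/44406 = 0.29703193.
Var(ȳ) = (1 − 0.29703193)·874200000/13190 = 0.70296807·66277.483 = 46590.954.

46591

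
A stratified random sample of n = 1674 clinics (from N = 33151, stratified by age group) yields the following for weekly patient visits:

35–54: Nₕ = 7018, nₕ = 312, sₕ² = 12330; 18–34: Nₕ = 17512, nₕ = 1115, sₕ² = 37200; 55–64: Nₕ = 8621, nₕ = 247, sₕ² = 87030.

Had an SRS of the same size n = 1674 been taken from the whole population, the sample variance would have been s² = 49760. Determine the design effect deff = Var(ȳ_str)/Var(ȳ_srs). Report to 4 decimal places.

1.1889

Var(ȳ_str) = Σ Wₕ²(1−fₕ)sₕ²/nₕ with Wₕ = Nₕ/33151:
  35–54: (7018/33151)²·(1−312/7018)·12330/312 = 1.6923576
  18–34: (17512/33151)²·(1−1115/17512)·37200/1115 = 8.7171587
  55–64: (8621/33151)²·(1−247/8621)·87030/247 = 23.145649
  → Var(ȳ_str) = 33.555165.
Var(ȳ_srs) = (1 − 1674/33151)·49760/1674 = 28.224199.
deff = 33.555165 / 28.224199 = 1.1889.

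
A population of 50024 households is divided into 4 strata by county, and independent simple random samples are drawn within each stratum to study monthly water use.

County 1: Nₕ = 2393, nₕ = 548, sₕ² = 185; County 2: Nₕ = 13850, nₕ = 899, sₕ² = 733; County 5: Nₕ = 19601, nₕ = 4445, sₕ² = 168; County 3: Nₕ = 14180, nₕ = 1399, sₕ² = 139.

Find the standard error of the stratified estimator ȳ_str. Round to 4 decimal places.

0.2659

Var(ȳ_str) = Σₕ Wₕ²(1 − fₕ)sₕ²/nₕ with Wₕ = Nₕ/N, N = 50024.
County 1: Wₕ = 0.04783704; term = 0.04783704²·(1 − 0.22900125)·185/548 = 5.9562567 × 10^-4.
County 2: Wₕ = 0.27686710; term = 0.27686710²·(1 − 0.06490975)·733/899 = 0.05844408.
County 5: Wₕ = 0.39183192; term = 0.39183192²·(1 − 0.22677414)·168/4445 = 0.0044868702.
County 3: Wₕ = 0.28346394; term = 0.28346394²·(1 − 0.09866008)·139/1399 = 0.007195837.
Sum = 0.070722413.
SE = √(0.070722413) = 0.2659.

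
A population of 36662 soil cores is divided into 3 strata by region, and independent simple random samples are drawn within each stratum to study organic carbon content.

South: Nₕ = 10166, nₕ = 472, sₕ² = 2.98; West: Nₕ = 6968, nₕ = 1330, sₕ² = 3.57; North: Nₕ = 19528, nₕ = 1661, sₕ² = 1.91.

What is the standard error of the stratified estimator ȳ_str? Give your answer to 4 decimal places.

Var(ȳ_str) = Σₕ Wₕ²(1 − fₕ)sₕ²/nₕ with Wₕ = Nₕ/N, N = 36662.
South: Wₕ = 0.27728984; term = 0.27728984²·(1 − 0.04642927)·2.98/472 = 4.6290842 × 10^-4.
West: Wₕ = 0.19006055; term = 0.19006055²·(1 − 0.19087256)·3.57/1330 = 7.8454432 × 10^-5.
North: Wₕ = 0.53264961; term = 0.53264961²·(1 − 0.08505735)·1.91/1661 = 2.9849759 × 10^-4.
Sum = 8.3986044 × 10^-4.
SE = √(8.3986044 × 10^-4) = 0.0290.

0.0290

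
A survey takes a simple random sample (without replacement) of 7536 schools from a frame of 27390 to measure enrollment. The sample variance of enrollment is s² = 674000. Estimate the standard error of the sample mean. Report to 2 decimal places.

Under SRS without replacement, Var(ȳ) = (1 − f)·s²/n with f = n/N = 7536/27390 = 0.27513691.
Var(ȳ) = (1 − 0.27513691)·674000/7536 = 0.72486309·89.437367 = 64.829846.
SE(ȳ) = √(64.829846) = 8.05.

8.05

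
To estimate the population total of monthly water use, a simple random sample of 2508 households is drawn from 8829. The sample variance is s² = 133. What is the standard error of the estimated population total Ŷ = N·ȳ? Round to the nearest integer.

1720

Var(Ŷ) = N²·Var(ȳ) = N²·(1 − n/N)·s²/n.
f = 2508/8829 = 0.28406388; Var(ȳ) = 0.71593612·133/2508 = 0.037966309.
Var(Ŷ) = 8829² · 0.037966309 = 2.9595209 × 10^6.
SE(Ŷ) = √(2.9595209 × 10^6) = 1720.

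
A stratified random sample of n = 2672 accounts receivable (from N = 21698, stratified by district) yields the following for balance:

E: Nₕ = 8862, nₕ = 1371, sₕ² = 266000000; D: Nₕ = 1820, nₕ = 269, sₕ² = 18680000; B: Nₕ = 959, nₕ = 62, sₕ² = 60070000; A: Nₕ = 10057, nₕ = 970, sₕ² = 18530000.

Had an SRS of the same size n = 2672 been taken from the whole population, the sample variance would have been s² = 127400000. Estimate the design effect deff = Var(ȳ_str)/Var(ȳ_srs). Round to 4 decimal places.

0.7954

Var(ȳ_str) = Σ Wₕ²(1−fₕ)sₕ²/nₕ with Wₕ = Nₕ/21698:
  E: (8862/21698)²·(1−1371/8862)·266000000/1371 = 27357.494
  D: (1820/21698)²·(1−269/1820)·18680000/269 = 416.35939
  B: (959/21698)²·(1−62/959)·60070000/62 = 1770.2621
  A: (10057/21698)²·(1−970/10057)·18530000/970 = 3708.1155
  → Var(ȳ_str) = 33252.231.
Var(ȳ_srs) = (1 − 2672/21698)·127400000/2672 = 41808.132.
deff = 33252.231 / 41808.132 = 0.7954.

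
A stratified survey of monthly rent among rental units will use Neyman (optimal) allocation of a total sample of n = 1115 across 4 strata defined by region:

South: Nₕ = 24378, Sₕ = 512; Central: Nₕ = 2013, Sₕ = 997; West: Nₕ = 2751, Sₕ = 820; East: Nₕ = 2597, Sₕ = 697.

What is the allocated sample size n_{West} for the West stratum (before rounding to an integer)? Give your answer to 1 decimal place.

Neyman allocation: nₕ = n·NₕSₕ / Σⱼ NⱼSⱼ.
Σ NⱼSⱼ = 24378·512 + 2013·997 + 2751·820 + 2597·697 = 1.8554426 × 10^7.
n_{West} = 1115·2751·820 / (1.8554426 × 10^7) = 135.6.

135.6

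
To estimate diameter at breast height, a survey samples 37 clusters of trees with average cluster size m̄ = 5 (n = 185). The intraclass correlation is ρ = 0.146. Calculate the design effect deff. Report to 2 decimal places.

1.58

deff = 1 + (5 − 1)·0.146 = 1 + 0.584 = 1.584.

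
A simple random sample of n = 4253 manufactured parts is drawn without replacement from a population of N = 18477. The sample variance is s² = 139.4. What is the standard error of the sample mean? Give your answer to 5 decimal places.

Under SRS without replacement, Var(ȳ) = (1 − f)·s²/n with f = n/N = 4253/18477 = 0.23017806.
Var(ȳ) = (1 − 0.23017806)·139.4/4253 = 0.76982194·0.032776863 = 0.025232349.
SE(ȳ) = √(0.025232349) = 0.15885.

0.15885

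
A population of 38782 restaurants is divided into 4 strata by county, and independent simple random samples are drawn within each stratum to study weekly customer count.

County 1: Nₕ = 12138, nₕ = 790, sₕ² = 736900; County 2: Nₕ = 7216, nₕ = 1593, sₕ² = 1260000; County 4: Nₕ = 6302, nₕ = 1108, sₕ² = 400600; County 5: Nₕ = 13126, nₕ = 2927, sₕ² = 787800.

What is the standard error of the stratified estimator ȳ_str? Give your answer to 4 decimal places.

Var(ȳ_str) = Σₕ Wₕ²(1 − fₕ)sₕ²/nₕ with Wₕ = Nₕ/N, N = 38782.
County 1: Wₕ = 0.31298025; term = 0.31298025²·(1 − 0.06508486)·736900/790 = 85.425498.
County 2: Wₕ = 0.18606570; term = 0.18606570²·(1 − 0.22075942)·1260000/1593 = 21.338259.
County 4: Wₕ = 0.16249807; term = 0.16249807²·(1 − 0.17581720)·400600/1108 = 7.8684851.
County 5: Wₕ = 0.33845598; term = 0.33845598²·(1 − 0.22299253)·787800/2927 = 23.956471.
Sum = 138.58871.
SE = √(138.58871) = 11.7724.

11.7724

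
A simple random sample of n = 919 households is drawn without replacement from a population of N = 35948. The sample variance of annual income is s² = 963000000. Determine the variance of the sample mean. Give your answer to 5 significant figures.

Under SRS without replacement, Var(ȳ) = (1 − f)·s²/n with f = n/N = 919/35948 = 0.02556470.
Var(ȳ) = (1 − 0.02556470)·963000000/919 = 0.97443530·1.0478781 × 10^6 = 1.0210894 × 10^6.

1.0211 × 10^6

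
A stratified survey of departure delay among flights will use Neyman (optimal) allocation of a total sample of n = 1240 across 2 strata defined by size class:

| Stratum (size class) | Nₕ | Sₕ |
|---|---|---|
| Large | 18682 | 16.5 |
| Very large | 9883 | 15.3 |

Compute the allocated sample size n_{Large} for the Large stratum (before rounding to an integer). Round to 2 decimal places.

Neyman allocation: nₕ = n·NₕSₕ / Σⱼ NⱼSⱼ.
Σ NⱼSⱼ = 18682·16.5 + 9883·15.3 = 459462.9.
n_{Large} = 1240·18682·16.5 / 459462.9 = 831.91.

831.91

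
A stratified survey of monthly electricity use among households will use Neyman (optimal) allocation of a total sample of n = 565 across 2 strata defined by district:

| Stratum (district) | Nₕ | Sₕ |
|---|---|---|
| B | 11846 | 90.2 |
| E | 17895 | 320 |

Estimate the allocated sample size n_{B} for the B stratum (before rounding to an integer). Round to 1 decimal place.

Neyman allocation: nₕ = n·NₕSₕ / Σⱼ NⱼSⱼ.
Σ NⱼSⱼ = 11846·90.2 + 17895·320 = 6.7949092 × 10^6.
n_{B} = 565·11846·90.2 / (6.7949092 × 10^6) = 88.8.

88.8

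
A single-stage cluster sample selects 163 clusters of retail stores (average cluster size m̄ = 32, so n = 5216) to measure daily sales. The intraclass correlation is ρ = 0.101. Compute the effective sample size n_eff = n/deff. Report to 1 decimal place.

deff = 1 + (32 − 1)·0.101 = 1 + 3.131 = 4.131.
n_eff = 5216 / 4.131 = 1262.6.

1262.6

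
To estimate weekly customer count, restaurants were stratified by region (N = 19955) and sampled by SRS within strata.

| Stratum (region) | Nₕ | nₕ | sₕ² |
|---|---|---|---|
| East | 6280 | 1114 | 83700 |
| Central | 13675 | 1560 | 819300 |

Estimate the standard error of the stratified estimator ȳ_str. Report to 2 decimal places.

Var(ȳ_str) = Σₕ Wₕ²(1 − fₕ)sₕ²/nₕ with Wₕ = Nₕ/N, N = 19955.
East: Wₕ = 0.31470809; term = 0.31470809²·(1 − 0.17738854)·83700/1114 = 6.1214013.
Central: Wₕ = 0.68529191; term = 0.68529191²·(1 − 0.11407678)·819300/1560 = 218.50715.
Sum = 224.62855.
SE = √(224.62855) = 14.99.

14.99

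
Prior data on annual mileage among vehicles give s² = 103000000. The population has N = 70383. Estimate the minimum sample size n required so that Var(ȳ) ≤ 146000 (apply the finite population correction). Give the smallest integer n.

699

Without fpc, n₀ = s²/D = 103000000/146000 = 705.4795.
With fpc, (1 − n/N)·s²/n ≤ D requires n ≥ n₀/(1 + n₀/N) = 705.4795/(1 + 705.4795/70383) = 698.4783.
Rounding up, n = 699.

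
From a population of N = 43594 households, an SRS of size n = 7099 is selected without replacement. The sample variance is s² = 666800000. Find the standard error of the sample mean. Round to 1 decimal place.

280.4

Under SRS without replacement, Var(ȳ) = (1 − f)·s²/n with f = n/N = 7099/43594 = 0.16284351.
Var(ȳ) = (1 − 0.16284351)·666800000/7099 = 0.83715649·93928.722 = 78633.039.
SE(ȳ) = √(78633.039) = 280.4.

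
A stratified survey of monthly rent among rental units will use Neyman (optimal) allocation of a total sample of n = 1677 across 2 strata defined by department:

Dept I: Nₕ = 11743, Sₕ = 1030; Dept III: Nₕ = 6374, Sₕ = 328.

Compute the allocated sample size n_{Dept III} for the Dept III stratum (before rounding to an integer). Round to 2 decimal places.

Neyman allocation: nₕ = n·NₕSₕ / Σⱼ NⱼSⱼ.
Σ NⱼSⱼ = 11743·1030 + 6374·328 = 1.4185962 × 10^7.
n_{Dept III} = 1677·6374·328 / (1.4185962 × 10^7) = 247.15.

247.15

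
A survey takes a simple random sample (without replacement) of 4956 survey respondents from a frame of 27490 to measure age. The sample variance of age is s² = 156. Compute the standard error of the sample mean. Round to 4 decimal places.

0.1606

Under SRS without replacement, Var(ȳ) = (1 − f)·s²/n with f = n/N = 4956/27490 = 0.18028374.
Var(ȳ) = (1 − 0.18028374)·156/4956 = 0.81971626·0.031476998 = 0.025802207.
SE(ȳ) = √(0.025802207) = 0.1606.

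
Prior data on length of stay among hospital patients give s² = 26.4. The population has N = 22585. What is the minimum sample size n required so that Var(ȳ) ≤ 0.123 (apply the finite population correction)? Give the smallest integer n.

213

Without fpc, n₀ = s²/D = 26.4/0.123 = 214.6341.
With fpc, (1 − n/N)·s²/n ≤ D requires n ≥ n₀/(1 + n₀/N) = 214.6341/(1 + 214.6341/22585) = 212.6136.
Rounding up, n = 213.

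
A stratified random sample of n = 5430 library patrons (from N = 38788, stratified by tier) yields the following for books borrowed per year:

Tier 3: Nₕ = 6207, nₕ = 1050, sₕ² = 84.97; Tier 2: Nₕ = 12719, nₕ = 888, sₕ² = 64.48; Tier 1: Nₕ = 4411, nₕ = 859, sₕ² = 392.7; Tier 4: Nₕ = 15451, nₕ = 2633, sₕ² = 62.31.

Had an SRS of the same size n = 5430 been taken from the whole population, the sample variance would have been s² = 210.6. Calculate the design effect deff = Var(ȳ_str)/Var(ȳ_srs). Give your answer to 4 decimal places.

0.5055

Var(ȳ_str) = Σ Wₕ²(1−fₕ)sₕ²/nₕ with Wₕ = Nₕ/38788:
  Tier 3: (6207/38788)²·(1−1050/6207)·84.97/1050 = 0.0017217117
  Tier 2: (12719/38788)²·(1−888/12719)·64.48/888 = 0.0072625931
  Tier 1: (4411/38788)²·(1−859/4411)·392.7/859 = 0.0047608333
  Tier 4: (15451/38788)²·(1−2633/15451)·62.31/2633 = 0.0031152218
  → Var(ȳ_str) = 0.01686036.
Var(ȳ_srs) = (1 − 5430/38788)·210.6/5430 = 0.033355016.
deff = 0.01686036 / 0.033355016 = 0.5055.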